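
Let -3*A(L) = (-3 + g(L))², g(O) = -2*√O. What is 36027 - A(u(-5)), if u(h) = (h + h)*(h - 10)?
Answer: 36230 + 20*√6 ≈ 36279.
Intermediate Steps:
u(h) = 2*h*(-10 + h) (u(h) = (2*h)*(-10 + h) = 2*h*(-10 + h))
A(L) = -(-3 - 2*√L)²/3
36027 - A(u(-5)) = 36027 - (-1)*(3 + 2*√(2*(-5)*(-10 - 5)))²/3 = 36027 - (-1)*(3 + 2*√(2*(-5)*(-15)))²/3 = 36027 - (-1)*(3 + 2*√150)²/3 = 36027 - (-1)*(3 + 2*(5*√6))²/3 = 36027 - (-1)*(3 + 10*√6)²/3 = 36027 + (3 + 10*√6)²/3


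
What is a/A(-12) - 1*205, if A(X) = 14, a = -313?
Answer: -3183/14 ≈ -227.36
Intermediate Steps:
a/A(-12) - 1*205 = -313/14 - 1*205 = -313*1/14 - 205 = -313/14 - 205 = -3183/14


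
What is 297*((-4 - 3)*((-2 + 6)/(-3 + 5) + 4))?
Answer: -12474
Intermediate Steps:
297*((-4 - 3)*((-2 + 6)/(-3 + 5) + 4)) = 297*(-7*(4/2 + 4)) = 297*(-7*(4*(½) + 4)) = 297*(-7*(2 + 4)) = 297*(-7*6) = 297*(-42) = -12474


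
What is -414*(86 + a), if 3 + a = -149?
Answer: 27324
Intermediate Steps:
a = -152 (a = -3 - 149 = -152)
-414*(86 + a) = -414*(86 - 152) = -414*(-66) = 27324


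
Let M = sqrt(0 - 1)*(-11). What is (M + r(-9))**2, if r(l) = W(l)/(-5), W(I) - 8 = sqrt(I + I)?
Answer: (8 + 55*I + 3*I*sqrt(2))**2/25 ≈ -137.83 + 37.915*I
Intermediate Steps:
W(I) = 8 + sqrt(2)*sqrt(I) (W(I) = 8 + sqrt(I + I) = 8 + sqrt(2*I) = 8 + sqrt(2)*sqrt(I))
M = -11*I (M = sqrt(-1)*(-11) = I*(-11) = -11*I ≈ -11.0*I)
r(l) = -8/5 - sqrt(2)*sqrt(l)/5 (r(l) = (8 + sqrt(2)*sqrt(l))/(-5) = (8 + sqrt(2)*sqrt(l))*(-1/5) = -8/5 - sqrt(2)*sqrt(l)/5)
(M + r(-9))**2 = (-11*I + (-8/5 - sqrt(2)*sqrt(-9)/5))**2 = (-11*I + (-8/5 - sqrt(2)*3*I/5))**2 = (-11*I + (-8/5 - 3*I*sqrt(2)/5))**2 = (-8/5 - 11*I - 3*I*sqrt(2)/5)**2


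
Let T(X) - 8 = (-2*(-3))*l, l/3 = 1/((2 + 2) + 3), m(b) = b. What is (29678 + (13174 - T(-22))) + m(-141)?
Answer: 298903/7 ≈ 42700.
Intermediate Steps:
l = 3/7 (l = 3/((2 + 2) + 3) = 3/(4 + 3) = 3/7 ≈ 0.42857)
T(X) = 74/7 (T(X) = 8 - 2*(-3)*(3/7) = 8 + 6*(3/7) = 8 + 18/7 = 74/7)
(29678 + (13174 - T(-22))) + m(-141) = (29678 + (13174 - 1*74/7)) - 141 = (29678 + (13174 - 74/7)) - 141 = (29678 + 92144/7) - 141 = 299890/7 - 141 = 298903/7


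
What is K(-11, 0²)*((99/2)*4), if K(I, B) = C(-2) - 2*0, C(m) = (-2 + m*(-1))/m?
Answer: 0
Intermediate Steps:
C(m) = (-2 - m)/m
K(I, B) = 0 (K(I, B) = (-2 - 1*(-2))/(-2) - 2*0 = -(-2 + 2)/2 + 0 = -½*0 + 0 = 0 + 0 = 0)
K(-11, 0²)*((99/2)*4) = 0*((99/2)*4) = 0*198 = 0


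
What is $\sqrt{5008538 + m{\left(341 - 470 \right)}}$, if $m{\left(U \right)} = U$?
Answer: $\sqrt{5008409} \approx 2237.9$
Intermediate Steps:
$\sqrt{5008538 + m{\left(341 - 470 \right)}} = \sqrt{5008538 + \left(341 - 470\right)} = \sqrt{5008538 - 129} = \sqrt{5008409}$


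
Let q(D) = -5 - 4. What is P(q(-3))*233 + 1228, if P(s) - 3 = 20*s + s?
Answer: -42110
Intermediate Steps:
q(D) = -9
P(s) = 3 + 21*s (P(s) = 3 + (20*s + s) = 3 + 21*s)
P(q(-3))*233 + 1228 = (3 + 21*(-9))*233 + 1228 = (3 - 189)*233 + 1228 = -186*233 + 1228 = -43338 + 1228 = -42110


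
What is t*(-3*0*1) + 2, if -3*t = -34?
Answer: 2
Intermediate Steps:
t = 34/3 (t = -⅓*(-34) = 34/3 ≈ 11.333)
t*(-3*0*1) + 2 = 34*(-3*0*1)/3 + 2 = 34*(0*1)/3 + 2 = (34/3)*0 + 2 = 0 + 2 = 2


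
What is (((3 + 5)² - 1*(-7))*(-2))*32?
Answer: -4544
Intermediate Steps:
(((3 + 5)² - 1*(-7))*(-2))*32 = ((8² + 7)*(-2))*32 = ((64 + 7)*(-2))*32 = (71*(-2))*32 = -142*32 = -4544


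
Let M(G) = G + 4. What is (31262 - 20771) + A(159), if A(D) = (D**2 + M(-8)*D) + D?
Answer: 35295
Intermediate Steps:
M(G) = 4 + G
A(D) = D**2 - 3*D (A(D) = (D**2 + (4 - 8)*D) + D = (D**2 - 4*D) + D = D**2 - 3*D)
(31262 - 20771) + A(159) = (31262 - 20771) + 159*(-3 + 159) = 10491 + 159*156 = 10491 + 24804 = 35295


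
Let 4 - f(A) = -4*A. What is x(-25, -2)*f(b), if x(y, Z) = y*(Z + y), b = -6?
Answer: -13500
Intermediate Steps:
f(A) = 4 + 4*A (f(A) = 4 - (-4)*A = 4 + 4*A)
x(-25, -2)*f(b) = (-25*(-2 - 25))*(4 + 4*(-6)) = (-25*(-27))*(4 - 24) = 675*(-20) = -13500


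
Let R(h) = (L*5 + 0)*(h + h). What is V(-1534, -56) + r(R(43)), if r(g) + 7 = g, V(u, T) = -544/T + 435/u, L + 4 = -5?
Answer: -41529959/10738 ≈ -3867.6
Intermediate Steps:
L = -9 (L = -4 - 5 = -9)
R(h) = -90*h (R(h) = (-9*5 + 0)*(h + h) = (-45 + 0)*(2*h) = -90*h)
r(g) = -7 + g
V(-1534, -56) + r(R(43)) = (-544/(-56) + 435/(-1534)) + (-7 - 90*43) = (-544*(-1/56) + 435*(-1/1534)) + (-7 - 3870) = (68/7 - 435/1534) - 3877 = 101267/10738 - 3877 = -41529959/10738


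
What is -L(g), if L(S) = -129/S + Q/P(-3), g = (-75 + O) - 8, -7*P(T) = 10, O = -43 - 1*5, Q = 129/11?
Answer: 104103/14410 ≈ 7.2244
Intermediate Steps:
Q = 129/11 (Q = 129*(1/11) = 129/11 ≈ 11.727)
O = -48 (O = -43 - 5 = -48)
P(T) = -10/7 (P(T) = -⅐*10 = -10/7)
g = -131 (g = (-75 - 48) - 8 = -123 - 8 = -131)
L(S) = -903/110 - 129/S (L(S) = -129/S + 129/(11*(-10/7)) = -129/S + (129/11)*(-7/10) = -129/S - 903/110 = -903/110 - 129/S)
-L(g) = -(-903/110 - 129/(-131)) = -(-903/110 - 129*(-1/131)) = -(-903/110 + 129/131) = -1*(-104103/14410) = 104103/14410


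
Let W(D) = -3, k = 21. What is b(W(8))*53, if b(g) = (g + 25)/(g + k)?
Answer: 583/9 ≈ 64.778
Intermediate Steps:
b(g) = (25 + g)/(21 + g) (b(g) = (g + 25)/(g + 21) = (25 + g)/(21 + g))
b(W(8))*53 = ((25 - 3)/(21 - 3))*53 = (22/18)*53 = ((1/18)*22)*53 = (11/9)*53 = 583/9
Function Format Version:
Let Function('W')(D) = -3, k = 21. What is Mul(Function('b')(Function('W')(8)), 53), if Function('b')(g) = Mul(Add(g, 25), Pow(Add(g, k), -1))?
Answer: Rational(583, 9) ≈ 64.778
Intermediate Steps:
Function('b')(g) = Mul(Pow(Add(21, g), -1), Add(25, g)) (Function('b')(g) = Mul(Add(g, 25), Pow(Add(g, 21), -1)) = Mul(Add(25, g), Pow(Add(21, g), -1)) = Mul(Pow(Add(21, g), -1), Add(25, g)))
Mul(Function('b')(Function('W')(8)), 53) = Mul(Mul(Pow(Add(21, -3), -1), Add(25, -3)), 53) = Mul(Mul(Pow(18, -1), 22), 53) = Mul(Mul(Rational(1, 18), 22), 53) = Mul(Rational(11, 9), 53) = Rational(583, 9)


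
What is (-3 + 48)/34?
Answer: 45/34 ≈ 1.3235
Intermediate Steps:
(-3 + 48)/34 = (1/34)*45 = 45/34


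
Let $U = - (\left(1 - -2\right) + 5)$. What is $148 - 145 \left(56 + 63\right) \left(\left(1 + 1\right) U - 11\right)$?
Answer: $466033$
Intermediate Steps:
$U = -8$ ($U = - (\left(1 + 2\right) + 5) = - (3 + 5) = \left(-1\right) 8 = -8$)
$148 - 145 \left(56 + 63\right) \left(\left(1 + 1\right) U - 11\right) = 148 - 145 \left(56 + 63\right) \left(\left(1 + 1\right) \left(-8\right) - 11\right) = 148 - 145 \cdot 119 \left(2 \left(-8\right) - 11\right) = 148 - 145 \cdot 119 \left(-16 - 11\right) = 148 - 145 \cdot 119 \left(-27\right) = 148 - -465885 = 148 + 465885 = 466033$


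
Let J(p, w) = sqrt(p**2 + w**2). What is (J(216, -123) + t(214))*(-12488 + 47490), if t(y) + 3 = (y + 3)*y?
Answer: 1625317870 + 105006*sqrt(6865) ≈ 1.6340e+9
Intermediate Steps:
t(y) = -3 + y*(3 + y) (t(y) = -3 + (y + 3)*y = -3 + (3 + y)*y = -3 + y*(3 + y))
(J(216, -123) + t(214))*(-12488 + 47490) = (sqrt(216**2 + (-123)**2) + (-3 + 214**2 + 3*214))*(-12488 + 47490) = (sqrt(46656 + 15129) + (-3 + 45796 + 642))*35002 = (sqrt(61785) + 46435)*35002 = (3*sqrt(6865) + 46435)*35002 = (46435 + 3*sqrt(6865))*35002 = 1625317870 + 105006*sqrt(6865)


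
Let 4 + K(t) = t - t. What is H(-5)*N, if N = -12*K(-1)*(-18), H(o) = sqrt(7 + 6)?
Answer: -864*sqrt(13) ≈ -3115.2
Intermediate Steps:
K(t) = -4 (K(t) = -4 + (t - t) = -4 + 0 = -4)
H(o) = sqrt(13)
N = -864 (N = -12*(-4)*(-18) = 48*(-18) = -864)
H(-5)*N = sqrt(13)*(-864) = -864*sqrt(13)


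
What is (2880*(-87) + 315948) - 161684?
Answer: -96296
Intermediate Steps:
(2880*(-87) + 315948) - 161684 = (-250560 + 315948) - 161684 = 65388 - 161684 = -96296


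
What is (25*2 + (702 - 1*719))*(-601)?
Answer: -19833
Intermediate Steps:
(25*2 + (702 - 1*719))*(-601) = (50 + (702 - 719))*(-601) = (50 - 17)*(-601) = 33*(-601) = -19833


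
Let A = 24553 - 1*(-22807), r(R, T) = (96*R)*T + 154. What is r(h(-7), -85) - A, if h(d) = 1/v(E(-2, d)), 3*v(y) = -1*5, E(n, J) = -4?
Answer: -42310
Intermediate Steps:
v(y) = -5/3 (v(y) = (-1*5)/3 = (⅓)*(-5) = -5/3)
h(d) = -⅗ (h(d) = 1/(-5/3) = -⅗)
r(R, T) = 154 + 96*R*T (r(R, T) = 96*R*T + 154 = 154 + 96*R*T)
A = 47360 (A = 24553 + 22807 = 47360)
r(h(-7), -85) - A = (154 + 96*(-⅗)*(-85)) - 1*47360 = (154 + 4896) - 47360 = 5050 - 47360 = -42310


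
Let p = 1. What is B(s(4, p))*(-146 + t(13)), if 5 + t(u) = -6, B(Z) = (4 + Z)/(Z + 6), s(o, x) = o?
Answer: -628/5 ≈ -125.60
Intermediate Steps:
B(Z) = (4 + Z)/(6 + Z)
t(u) = -11 (t(u) = -5 - 6 = -11)
B(s(4, p))*(-146 + t(13)) = ((4 + 4)/(6 + 4))*(-146 - 11) = (8/10)*(-157) = ((⅒)*8)*(-157) = (⅘)*(-157) = -628/5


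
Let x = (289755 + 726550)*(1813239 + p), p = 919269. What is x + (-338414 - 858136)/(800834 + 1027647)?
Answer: 5077804267095277590/1828481 ≈ 2.7771e+12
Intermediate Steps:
x = 2777061542940 (x = (289755 + 726550)*(1813239 + 919269) = 1016305*2732508 = 2777061542940)
x + (-338414 - 858136)/(800834 + 1027647) = 2777061542940 + (-338414 - 858136)/(800834 + 1027647) = 2777061542940 - 1196550/1828481 = 5077804267095277590/1828481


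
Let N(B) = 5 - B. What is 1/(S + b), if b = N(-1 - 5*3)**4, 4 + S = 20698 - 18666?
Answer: 1/196509 ≈ 5.0888e-6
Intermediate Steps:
S = 2028 (S = -4 + (20698 - 18666) = -4 + 2032 = 2028)
b = 194481 (b = (5 - (-1 - 5*3))**4 = (5 - (-1 - 15))**4 = (5 - 1*(-16))**4 = (5 + 16)**4 = 21**4 = 194481)
1/(S + b) = 1/(2028 + 194481) = 1/196509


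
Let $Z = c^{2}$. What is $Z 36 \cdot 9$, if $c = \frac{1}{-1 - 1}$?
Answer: $81$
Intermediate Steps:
$c = - \frac{1}{2}$ ($c = \frac{1}{-2} = - \frac{1}{2} \approx -0.5$)
$Z = \frac{1}{4}$ ($Z = \left(- \frac{1}{2}\right)^{2} = \frac{1}{4} \approx 0.25$)
$Z 36 \cdot 9 = \frac{36 \cdot 9}{4} = \frac{1}{4} \cdot 324 = 81$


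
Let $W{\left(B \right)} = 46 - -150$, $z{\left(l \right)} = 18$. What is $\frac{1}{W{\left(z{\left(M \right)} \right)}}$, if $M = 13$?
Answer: $\frac{1}{196} \approx 0.005102$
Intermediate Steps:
$W{\left(B \right)} = 196$ ($W{\left(B \right)} = 46 + 150 = 196$)
$\frac{1}{W{\left(z{\left(M \right)} \right)}} = \frac{1}{196}$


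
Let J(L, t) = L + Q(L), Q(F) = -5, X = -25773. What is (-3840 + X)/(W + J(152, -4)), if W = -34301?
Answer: 29613/34154 ≈ 0.86704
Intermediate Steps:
J(L, t) = -5 + L (J(L, t) = L - 5 = -5 + L)
(-3840 + X)/(W + J(152, -4)) = (-3840 - 25773)/(-34301 + (-5 + 152)) = -29613/(-34301 + 147) = -29613/(-34154) = -29613*(-1/34154) = 29613/34154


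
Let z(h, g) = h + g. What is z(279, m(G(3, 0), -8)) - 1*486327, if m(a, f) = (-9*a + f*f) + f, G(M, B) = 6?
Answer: -486046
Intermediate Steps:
m(a, f) = f + f² - 9*a (m(a, f) = (-9*a + f²) + f = (f² - 9*a) + f = f + f² - 9*a)
z(h, g) = g + h
z(279, m(G(3, 0), -8)) - 1*486327 = ((-8 + (-8)² - 9*6) + 279) - 1*486327 = ((-8 + 64 - 54) + 279) - 486327 = (2 + 279) - 486327 = 281 - 486327 = -486046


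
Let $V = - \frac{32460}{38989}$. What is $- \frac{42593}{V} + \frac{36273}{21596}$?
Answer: $\frac{4483094736359}{87625770} \approx 51162.0$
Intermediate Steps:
$V = - \frac{32460}{38989}$ ($V = \left(-32460\right) \frac{1}{38989} = - \frac{32460}{38989} \approx -0.83254$)
$- \frac{42593}{V} + \frac{36273}{21596} = - \frac{42593}{- \frac{32460}{38989}} + \frac{36273}{21596} = \left(-42593\right) \left(- \frac{38989}{32460}\right) + 36273 \cdot \frac{1}{21596} = \frac{1660658477}{32460} + \frac{36273}{21596} = \frac{4483094736359}{87625770}$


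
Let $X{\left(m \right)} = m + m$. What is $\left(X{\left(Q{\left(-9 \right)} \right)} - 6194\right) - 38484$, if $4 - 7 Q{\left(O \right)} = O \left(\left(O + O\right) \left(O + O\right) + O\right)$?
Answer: $- \frac{307068}{7} \approx -43867.0$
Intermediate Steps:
$Q{\left(O \right)} = \frac{4}{7} - \frac{O \left(O + 4 O^{2}\right)}{7}$ ($Q{\left(O \right)} = \frac{4}{7} - \frac{O \left(\left(O + O\right) \left(O + O\right) + O\right)}{7} = \frac{4}{7} - \frac{O \left(2 O 2 O + O\right)}{7} = \frac{4}{7} - \frac{O \left(4 O^{2} + O\right)}{7} = \frac{4}{7} - \frac{O \left(O + 4 O^{2}\right)}{7}$)
$X{\left(m \right)} = 2 m$
$\left(X{\left(Q{\left(-9 \right)} \right)} - 6194\right) - 38484 = \left(2 \left(\frac{4}{7} - \frac{4 \left(-9\right)^{3}}{7} - \frac{\left(-9\right)^{2}}{7}\right) - 6194\right) - 38484 = \left(2 \left(\frac{4}{7} - - \frac{2916}{7} - \frac{81}{7}\right) - 6194\right) - 38484 = \left(2 \left(\frac{4}{7} + \frac{2916}{7} - \frac{81}{7}\right) - 6194\right) - 38484 = \left(2 \cdot \frac{2839}{7} - 6194\right) - 38484 = \left(\frac{5678}{7} - 6194\right) - 38484 = - \frac{37680}{7} - 38484 = - \frac{307068}{7}$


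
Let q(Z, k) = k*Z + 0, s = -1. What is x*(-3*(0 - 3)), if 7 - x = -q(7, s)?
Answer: 0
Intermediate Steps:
q(Z, k) = Z*k (q(Z, k) = Z*k + 0 = Z*k)
x = 0 (x = 7 - (-1)*7*(-1) = 7 - (-1)*(-7) = 7 - 1*7 = 7 - 7 = 0)
x*(-3*(0 - 3)) = 0*(-3*(0 - 3)) = 0*(-3*(-3)) = 0*9 = 0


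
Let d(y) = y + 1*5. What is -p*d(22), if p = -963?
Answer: 26001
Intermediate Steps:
d(y) = 5 + y (d(y) = y + 5 = 5 + y)
-p*d(22) = -(-963)*(5 + 22) = -(-963)*27 = -1*(-26001) = 26001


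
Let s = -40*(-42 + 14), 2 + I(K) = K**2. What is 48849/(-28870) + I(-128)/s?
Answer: 20911873/1616720 ≈ 12.935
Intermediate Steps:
I(K) = -2 + K**2
s = 1120 (s = -40*(-28) = 1120)
48849/(-28870) + I(-128)/s = 48849/(-28870) + (-2 + (-128)**2)/1120 = 48849*(-1/28870) + (-2 + 16384)*(1/1120) = -48849/28870 + 16382*(1/1120) = -48849/28870 + 8191/560 = 20911873/1616720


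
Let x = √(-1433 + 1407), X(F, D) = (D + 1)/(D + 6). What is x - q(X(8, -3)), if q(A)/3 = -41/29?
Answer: 123/29 + I*√26 ≈ 4.2414 + 5.099*I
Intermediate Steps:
X(F, D) = (1 + D)/(6 + D)
x = I*√26 (x = √(-26) = I*√26 ≈ 5.099*I)
q(A) = -123/29 (q(A) = 3*(-41/29) = -123/29)
x - q(X(8, -3)) = I*√26 - 1*(-123/29) = I*√26 + 123/29 = 123/29 + I*√26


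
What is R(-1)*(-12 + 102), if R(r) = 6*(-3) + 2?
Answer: -1440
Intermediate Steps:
R(r) = -16 (R(r) = -18 + 2 = -16)
R(-1)*(-12 + 102) = -16*(-12 + 102) = -16*90 = -1440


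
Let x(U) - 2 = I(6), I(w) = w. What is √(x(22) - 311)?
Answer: I*√303 ≈ 17.407*I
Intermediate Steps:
x(U) = 8 (x(U) = 2 + 6 = 8)
√(x(22) - 311) = √(8 - 311) = √(-303) = I*√303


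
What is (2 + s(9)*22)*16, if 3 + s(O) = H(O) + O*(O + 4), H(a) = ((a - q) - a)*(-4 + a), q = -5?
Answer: 48960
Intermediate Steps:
H(a) = -20 + 5*a (H(a) = ((a - 1*(-5)) - a)*(-4 + a) = ((a + 5) - a)*(-4 + a) = ((5 + a) - a)*(-4 + a) = 5*(-4 + a) = -20 + 5*a)
s(O) = -23 + 5*O + O*(4 + O) (s(O) = -3 + ((-20 + 5*O) + O*(O + 4)) = -3 + ((-20 + 5*O) + O*(4 + O)) = -3 + (-20 + 5*O + O*(4 + O)) = -23 + 5*O + O*(4 + O))
(2 + s(9)*22)*16 = (2 + (-23 + 9² + 9*9)*22)*16 = (2 + (-23 + 81 + 81)*22)*16 = (2 + 139*22)*16 = (2 + 3058)*16 = 3060*16 = 48960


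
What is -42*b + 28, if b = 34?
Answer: -1400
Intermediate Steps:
-42*b + 28 = -42*34 + 28 = -1428 + 28 = -1400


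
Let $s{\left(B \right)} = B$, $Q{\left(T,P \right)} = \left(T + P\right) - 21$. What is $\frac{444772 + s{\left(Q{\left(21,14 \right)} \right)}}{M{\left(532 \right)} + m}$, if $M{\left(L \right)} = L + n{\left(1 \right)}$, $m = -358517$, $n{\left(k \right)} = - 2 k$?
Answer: $- \frac{148262}{119329} \approx -1.2425$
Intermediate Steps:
$Q{\left(T,P \right)} = -21 + P + T$ ($Q{\left(T,P \right)} = \left(P + T\right) - 21 = -21 + P + T$)
$M{\left(L \right)} = -2 + L$ ($M{\left(L \right)} = L - 2 = -2 + L$)
$\frac{444772 + s{\left(Q{\left(21,14 \right)} \right)}}{M{\left(532 \right)} + m} = \frac{444772 + \left(-21 + 14 + 21\right)}{\left(-2 + 532\right) - 358517} = \frac{444772 + 14}{530 - 358517} = \frac{444786}{-357987} = 444786 \left(- \frac{1}{357987}\right) = - \frac{148262}{119329}$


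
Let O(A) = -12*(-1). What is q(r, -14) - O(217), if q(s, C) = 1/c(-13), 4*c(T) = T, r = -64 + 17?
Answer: -160/13 ≈ -12.308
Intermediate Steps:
r = -47
c(T) = T/4
O(A) = 12
q(s, C) = -4/13 (q(s, C) = 1/((1/4)*(-13)) = 1/(-13/4) = -4/13)
q(r, -14) - O(217) = -4/13 - 1*12 = -4/13 - 12 = -160/13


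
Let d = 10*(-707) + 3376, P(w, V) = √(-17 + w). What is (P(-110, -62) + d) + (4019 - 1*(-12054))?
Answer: 12379 + I*√127 ≈ 12379.0 + 11.269*I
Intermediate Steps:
d = -3694 (d = -7070 + 3376 = -3694)
(P(-110, -62) + d) + (4019 - 1*(-12054)) = (√(-17 - 110) - 3694) + (4019 - 1*(-12054)) = (√(-127) - 3694) + (4019 + 12054) = (I*√127 - 3694) + 16073 = (-3694 + I*√127) + 16073 = 12379 + I*√127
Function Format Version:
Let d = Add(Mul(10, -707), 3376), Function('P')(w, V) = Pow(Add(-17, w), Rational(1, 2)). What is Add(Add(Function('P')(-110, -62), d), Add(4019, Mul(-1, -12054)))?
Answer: Add(12379, Mul(I, Pow(127, Rational(1, 2)))) ≈ Add(12379., Mul(11.269, I))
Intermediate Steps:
d = -3694 (d = Add(-7070, 3376) = -3694)
Add(Add(Function('P')(-110, -62), d), Add(4019, Mul(-1, -12054))) = Add(Add(Pow(Add(-17, -110), Rational(1, 2)), -3694), Add(4019, Mul(-1, -12054))) = Add(Add(Pow(-127, Rational(1, 2)), -3694), Add(4019, 12054)) = Add(Add(Mul(I, Pow(127, Rational(1, 2))), -3694), 16073) = Add(Add(-3694, Mul(I, Pow(127, Rational(1, 2)))), 16073) = Add(12379, Mul(I, Pow(127, Rational(1, 2))))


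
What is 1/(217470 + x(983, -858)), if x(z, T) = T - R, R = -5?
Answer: 1/216617 ≈ 4.6164e-6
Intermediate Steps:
x(z, T) = 5 + T (x(z, T) = T - 1*(-5) = T + 5 = 5 + T)
1/(217470 + x(983, -858)) = 1/(217470 + (5 - 858)) = 1/(217470 - 853) = 1/216617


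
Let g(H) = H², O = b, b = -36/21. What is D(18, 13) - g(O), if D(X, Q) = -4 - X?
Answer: -1222/49 ≈ -24.939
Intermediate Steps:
b = -12/7 (b = -36*1/21 = -12/7 ≈ -1.7143)
O = -12/7 ≈ -1.7143
D(18, 13) - g(O) = (-4 - 1*18) - (-12/7)² = (-4 - 18) - 1*144/49 = -22 - 144/49 = -1222/49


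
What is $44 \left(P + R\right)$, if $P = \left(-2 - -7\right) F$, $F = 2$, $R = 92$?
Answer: $4488$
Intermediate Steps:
$P = 10$ ($P = \left(-2 - -7\right) 2 = \left(-2 + 7\right) 2 = 5 \cdot 2 = 10$)
$44 \left(P + R\right) = 44 \left(10 + 92\right) = 44 \cdot 102 = 4488$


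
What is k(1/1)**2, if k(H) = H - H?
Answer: 0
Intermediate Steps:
k(H) = 0
k(1/1)**2 = 0**2 = 0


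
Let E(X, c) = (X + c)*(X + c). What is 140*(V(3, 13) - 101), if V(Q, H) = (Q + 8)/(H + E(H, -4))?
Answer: -663810/47 ≈ -14124.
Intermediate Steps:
E(X, c) = (X + c)²
V(Q, H) = (8 + Q)/(H + (-4 + H)²) (V(Q, H) = (Q + 8)/(H + (H - 4)²) = (8 + Q)/(H + (-4 + H)²))
140*(V(3, 13) - 101) = 140*((8 + 3)/(13 + (-4 + 13)²) - 101) = 140*(11/(13 + 9²) - 101) = 140*(11/(13 + 81) - 101) = 140*(11/94 - 101) = 140*(-9483/94) = -663810/47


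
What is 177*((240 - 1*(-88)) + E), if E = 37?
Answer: 64605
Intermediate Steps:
177*((240 - 1*(-88)) + E) = 177*((240 - 1*(-88)) + 37) = 177*((240 + 88) + 37) = 177*(328 + 37) = 177*365 = 64605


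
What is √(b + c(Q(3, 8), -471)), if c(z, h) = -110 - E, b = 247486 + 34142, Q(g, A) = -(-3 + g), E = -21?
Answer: √281539 ≈ 530.60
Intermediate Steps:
Q(g, A) = 3 - g
b = 281628
c(z, h) = -89 (c(z, h) = -110 - 1*(-21) = -110 + 21 = -89)
√(b + c(Q(3, 8), -471)) = √(281628 - 89) = √281539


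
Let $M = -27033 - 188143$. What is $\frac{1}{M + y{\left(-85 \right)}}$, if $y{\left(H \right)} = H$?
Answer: $- \frac{1}{215261} \approx -4.6455 \cdot 10^{-6}$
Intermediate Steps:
$M = -215176$
$\frac{1}{M + y{\left(-85 \right)}} = \frac{1}{-215176 - 85} = \frac{1}{-215261} = - \frac{1}{215261}$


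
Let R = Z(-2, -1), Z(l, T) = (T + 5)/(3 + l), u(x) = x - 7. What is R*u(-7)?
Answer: -56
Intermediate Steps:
u(x) = -7 + x
Z(l, T) = (5 + T)/(3 + l)
R = 4 (R = (5 - 1)/(3 - 2) = 4/1 = 1*4 = 4)
R*u(-7) = 4*(-7 - 7) = 4*(-14) = -56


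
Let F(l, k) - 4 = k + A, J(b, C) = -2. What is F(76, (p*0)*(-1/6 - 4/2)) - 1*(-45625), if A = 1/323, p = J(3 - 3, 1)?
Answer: 14738168/323 ≈ 45629.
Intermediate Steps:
p = -2
A = 1/323 ≈ 0.0030960
F(l, k) = 1293/323 + k (F(l, k) = 4 + (k + 1/323) = 4 + (1/323 + k) = 1293/323 + k)
F(76, (p*0)*(-1/6 - 4/2)) - 1*(-45625) = (1293/323 + (-2*0)*(-1/6 - 4/2)) - 1*(-45625) = (1293/323 + 0*(-1*⅙ - 4*½)) + 45625 = (1293/323 + 0*(-⅙ - 2)) + 45625 = (1293/323 + 0*(-13/6)) + 45625 = (1293/323 + 0) + 45625 = 1293/323 + 45625 = 14738168/323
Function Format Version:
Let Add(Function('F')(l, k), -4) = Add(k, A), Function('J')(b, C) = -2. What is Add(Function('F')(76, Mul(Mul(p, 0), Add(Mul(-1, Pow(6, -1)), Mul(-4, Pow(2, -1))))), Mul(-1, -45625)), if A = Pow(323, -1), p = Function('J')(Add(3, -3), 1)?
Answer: Rational(14738168, 323) ≈ 45629.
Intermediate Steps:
p = -2
A = Rational(1, 323) ≈ 0.0030960
Function('F')(l, k) = Add(Rational(1293, 323), k) (Function('F')(l, k) = Add(4, Add(k, Rational(1, 323))) = Add(4, Add(Rational(1, 323), k)) = Add(Rational(1293, 323), k))
Add(Function('F')(76, Mul(Mul(p, 0), Add(Mul(-1, Pow(6, -1)), Mul(-4, Pow(2, -1))))), Mul(-1, -45625)) = Add(Add(Rational(1293, 323), Mul(Mul(-2, 0), Add(Mul(-1, Pow(6, -1)), Mul(-4, Pow(2, -1))))), Mul(-1, -45625)) = Add(Add(Rational(1293, 323), Mul(0, Add(Mul(-1, Rational(1, 6)), Mul(-4, Rational(1, 2))))), 45625) = Add(Add(Rational(1293, 323), Mul(0, Add(Rational(-1, 6), -2))), 45625) = Add(Add(Rational(1293, 323), Mul(0, Rational(-13, 6))), 45625) = Add(Add(Rational(1293, 323), 0), 45625) = Add(Rational(1293, 323), 45625) = Rational(14738168, 323)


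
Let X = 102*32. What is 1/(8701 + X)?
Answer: 1/11965 ≈ 8.3577e-5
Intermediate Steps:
X = 3264
1/(8701 + X) = 1/(8701 + 3264) = 1/11965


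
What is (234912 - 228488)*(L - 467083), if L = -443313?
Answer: -5848383904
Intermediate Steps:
(234912 - 228488)*(L - 467083) = (234912 - 228488)*(-443313 - 467083) = 6424*(-910396) = -5848383904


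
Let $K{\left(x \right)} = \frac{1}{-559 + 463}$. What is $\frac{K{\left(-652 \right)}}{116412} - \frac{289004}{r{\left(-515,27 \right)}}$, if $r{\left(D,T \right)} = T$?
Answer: $- \frac{358864358915}{33526656} \approx -10704.0$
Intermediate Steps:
$K{\left(x \right)} = - \frac{1}{96}$ ($K{\left(x \right)} = \frac{1}{-96} = - \frac{1}{96}$)
$\frac{K{\left(-652 \right)}}{116412} - \frac{289004}{r{\left(-515,27 \right)}} = - \frac{1}{96 \cdot 116412} - \frac{289004}{27} = \left(- \frac{1}{96}\right) \frac{1}{116412} - \frac{289004}{27} = - \frac{1}{11175552} - \frac{289004}{27} = - \frac{358864358915}{33526656}$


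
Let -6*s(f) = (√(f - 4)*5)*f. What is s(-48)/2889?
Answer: 80*I*√13/2889 ≈ 0.099842*I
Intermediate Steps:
s(f) = -5*f*√(-4 + f)/6 (s(f) = -√(f - 4)*5*f/6 = -√(-4 + f)*5*f/6 = -5*√(-4 + f)*f/6 = -5*f*√(-4 + f)/6)
s(-48)/2889 = -⅚*(-48)*√(-4 - 48)/2889 = -⅚*(-48)*√(-52)*(1/2889) = -⅚*(-48)*2*I*√13*(1/2889) = (80*I*√13)*(1/2889) = 80*I*√13/2889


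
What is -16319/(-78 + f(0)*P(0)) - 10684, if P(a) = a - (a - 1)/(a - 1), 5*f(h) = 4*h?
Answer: -817033/78 ≈ -10475.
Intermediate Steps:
f(h) = 4*h/5 (f(h) = (4*h)/5 = 4*h/5)
P(a) = -1 + a (P(a) = a - (-1 + a)/(-1 + a) = a - 1*1 = a - 1 = -1 + a)
-16319/(-78 + f(0)*P(0)) - 10684 = -16319/(-78 + ((4/5)*0)*(-1 + 0)) - 10684 = -16319/(-78 + 0*(-1)) - 10684 = -16319/(-78 + 0) - 10684 = -16319/(-78) - 10684 = -16319*(-1/78) - 10684 = 16319/78 - 10684 = -817033/78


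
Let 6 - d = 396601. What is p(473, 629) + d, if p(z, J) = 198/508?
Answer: -100735031/254 ≈ -3.9659e+5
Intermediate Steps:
d = -396595 (d = 6 - 1*396601 = 6 - 396601 = -396595)
p(z, J) = 99/254 (p(z, J) = 198*(1/508) = 99/254)
p(473, 629) + d = 99/254 - 396595 = -100735031/254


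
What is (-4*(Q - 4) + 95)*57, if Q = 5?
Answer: 5187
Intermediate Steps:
(-4*(Q - 4) + 95)*57 = (-4*(5 - 4) + 95)*57 = (-4*1 + 95)*57 = (-4 + 95)*57 = 91*57 = 5187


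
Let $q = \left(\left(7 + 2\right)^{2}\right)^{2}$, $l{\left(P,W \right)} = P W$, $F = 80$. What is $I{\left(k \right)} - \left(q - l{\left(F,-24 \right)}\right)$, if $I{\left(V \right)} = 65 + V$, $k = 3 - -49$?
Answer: $-8364$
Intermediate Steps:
$k = 52$ ($k = 3 + 49 = 52$)
$q = 6561$ ($q = \left(9^{2}\right)^{2} = 81^{2} = 6561$)
$I{\left(k \right)} - \left(q - l{\left(F,-24 \right)}\right) = \left(65 + 52\right) - \left(6561 - 80 \left(-24\right)\right) = 117 - \left(6561 - -1920\right) = 117 - \left(6561 + 1920\right) = 117 - 8481 = -8364$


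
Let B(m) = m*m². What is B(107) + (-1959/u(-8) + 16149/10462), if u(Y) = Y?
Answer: 51275911589/41848 ≈ 1.2253e+6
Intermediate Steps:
B(m) = m³
B(107) + (-1959/u(-8) + 16149/10462) = 107³ + (-1959/(-8) + 16149/10462) = 1225043 + (-1959*(-⅛) + 16149*(1/10462)) = 1225043 + (1959/8 + 16149/10462) = 1225043 + 10312125/41848 = 51275911589/41848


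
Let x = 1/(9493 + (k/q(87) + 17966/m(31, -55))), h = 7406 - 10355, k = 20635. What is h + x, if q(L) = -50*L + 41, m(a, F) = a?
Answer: -127933442915/43381976 ≈ -2949.0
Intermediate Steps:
q(L) = 41 - 50*L
h = -2949
x = 4309/43381976 (x = 1/(9493 + (20635/(41 - 50*87) + 17966/31)) = 1/(9493 + (20635/(41 - 4350) + 17966*(1/31))) = 1/(9493 + (20635/(-4309) + 17966/31)) = 1/(9493 + (20635*(-1/4309) + 17966/31)) = 1/(9493 + (-20635/4309 + 17966/31)) = 1/(9493 + 2476639/4309) = 1/(43381976/4309) = 4309/43381976 ≈ 9.9327e-5)
h + x = -2949 + 4309/43381976 = -127933442915/43381976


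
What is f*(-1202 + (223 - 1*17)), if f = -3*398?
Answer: 1189224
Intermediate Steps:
f = -1194
f*(-1202 + (223 - 1*17)) = -1194*(-1202 + (223 - 1*17)) = -1194*(-1202 + (223 - 17)) = -1194*(-1202 + 206) = -1194*(-996) = 1189224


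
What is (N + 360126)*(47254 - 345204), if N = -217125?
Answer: -42607147950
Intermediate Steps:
(N + 360126)*(47254 - 345204) = (-217125 + 360126)*(47254 - 345204) = 143001*(-297950) = -42607147950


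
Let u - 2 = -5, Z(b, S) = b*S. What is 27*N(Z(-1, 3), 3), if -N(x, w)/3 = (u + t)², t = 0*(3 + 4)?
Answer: -729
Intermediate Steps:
Z(b, S) = S*b
u = -3 (u = 2 - 5 = -3)
t = 0 (t = 0*7 = 0)
N(x, w) = -27 (N(x, w) = -3*(-3 + 0)² = -3*(-3)² = -3*9 = -27)
27*N(Z(-1, 3), 3) = 27*(-27) = -729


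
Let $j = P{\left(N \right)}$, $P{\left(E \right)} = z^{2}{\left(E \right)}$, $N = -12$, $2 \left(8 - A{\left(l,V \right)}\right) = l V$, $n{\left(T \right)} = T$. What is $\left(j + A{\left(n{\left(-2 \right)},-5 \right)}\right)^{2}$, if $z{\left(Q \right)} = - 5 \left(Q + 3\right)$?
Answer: $4112784$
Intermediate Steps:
$z{\left(Q \right)} = -15 - 5 Q$ ($z{\left(Q \right)} = - 5 \left(3 + Q\right) = -15 - 5 Q$)
$A{\left(l,V \right)} = 8 - \frac{V l}{2}$ ($A{\left(l,V \right)} = 8 - \frac{l V}{2} = 8 - \frac{V l}{2}$)
$P{\left(E \right)} = \left(-15 - 5 E\right)^{2}$
$j = 2025$ ($j = 25 \left(3 - 12\right)^{2} = 25 \left(-9\right)^{2} = 25 \cdot 81 = 2025$)
$\left(j + A{\left(n{\left(-2 \right)},-5 \right)}\right)^{2} = \left(2025 + \left(8 - \left(- \frac{5}{2}\right) \left(-2\right)\right)\right)^{2} = \left(2025 + \left(8 - 5\right)\right)^{2} = \left(2025 + 3\right)^{2} = 2028^{2} = 4112784$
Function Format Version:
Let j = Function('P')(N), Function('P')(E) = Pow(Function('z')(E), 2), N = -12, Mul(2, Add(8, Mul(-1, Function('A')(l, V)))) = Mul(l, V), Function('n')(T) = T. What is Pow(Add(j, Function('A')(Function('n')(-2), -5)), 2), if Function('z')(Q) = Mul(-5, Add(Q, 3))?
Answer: 4112784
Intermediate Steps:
Function('z')(Q) = Add(-15, Mul(-5, Q)) (Function('z')(Q) = Mul(-5, Add(3, Q)) = Add(-15, Mul(-5, Q)))
Function('A')(l, V) = Add(8, Mul(Rational(-1, 2), V, l)) (Function('A')(l, V) = Add(8, Mul(Rational(-1, 2), Mul(l, V))) = Add(8, Mul(Rational(-1, 2), Mul(V, l))) = Add(8, Mul(Rational(-1, 2), V, l)))
Function('P')(E) = Pow(Add(-15, Mul(-5, E)), 2)
j = 2025 (j = Mul(25, Pow(Add(3, -12), 2)) = Mul(25, Pow(-9, 2)) = Mul(25, 81) = 2025)
Pow(Add(j, Function('A')(Function('n')(-2), -5)), 2) = Pow(Add(2025, Add(8, Mul(Rational(-1, 2), -5, -2))), 2) = Pow(Add(2025, Add(8, -5)), 2) = Pow(Add(2025, 3), 2) = Pow(2028, 2) = 4112784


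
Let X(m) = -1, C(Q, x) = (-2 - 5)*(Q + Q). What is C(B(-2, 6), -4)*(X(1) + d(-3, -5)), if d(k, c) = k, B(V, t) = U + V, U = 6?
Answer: 224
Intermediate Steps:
B(V, t) = 6 + V
C(Q, x) = -14*Q
C(B(-2, 6), -4)*(X(1) + d(-3, -5)) = (-14*(6 - 2))*(-1 - 3) = -14*4*(-4) = -56*(-4) = 224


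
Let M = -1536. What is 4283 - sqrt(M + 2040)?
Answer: 4283 - 6*sqrt(14) ≈ 4260.5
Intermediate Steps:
4283 - sqrt(M + 2040) = 4283 - sqrt(-1536 + 2040) = 4283 - sqrt(504) = 4283 - 6*sqrt(14)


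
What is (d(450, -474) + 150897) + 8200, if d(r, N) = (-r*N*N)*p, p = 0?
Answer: 159097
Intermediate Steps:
d(r, N) = 0 (d(r, N) = -r*N*N*0 = -N*r*N*0 = -r*N²*0 = 0)
(d(450, -474) + 150897) + 8200 = (0 + 150897) + 8200 = 150897 + 8200 = 159097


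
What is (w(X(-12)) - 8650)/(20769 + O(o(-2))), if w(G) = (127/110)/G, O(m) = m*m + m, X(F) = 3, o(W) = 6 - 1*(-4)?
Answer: -2854373/6890070 ≈ -0.41427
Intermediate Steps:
o(W) = 10 (o(W) = 6 + 4 = 10)
O(m) = m + m² (O(m) = m² + m = m + m²)
w(G) = 127/(110*G) (w(G) = (127*(1/110))/G = 127/(110*G))
(w(X(-12)) - 8650)/(20769 + O(o(-2))) = ((127/110)/3 - 8650)/(20769 + 10*(1 + 10)) = ((127/110)*(⅓) - 8650)/(20769 + 10*11) = (127/330 - 8650)/(20769 + 110) = -2854373/330/20879 = -2854373/330*1/20879 = -2854373/6890070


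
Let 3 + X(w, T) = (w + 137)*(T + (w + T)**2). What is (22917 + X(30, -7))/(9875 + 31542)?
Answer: 110088/41417 ≈ 2.6580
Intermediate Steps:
X(w, T) = -3 + (137 + w)*(T + (T + w)**2) (X(w, T) = -3 + (w + 137)*(T + (w + T)**2) = -3 + (137 + w)*(T + (T + w)**2))
(22917 + X(30, -7))/(9875 + 31542) = (22917 + (-3 + 137*(-7) + 137*(-7 + 30)**2 - 7*30 + 30*(-7 + 30)**2))/(9875 + 31542) = (22917 + (-3 - 959 + 137*23**2 - 210 + 30*23**2))/41417 = (22917 + (-3 - 959 + 137*529 - 210 + 30*529))*(1/41417) = (22917 + (-3 - 959 + 72473 - 210 + 15870))*(1/41417) = (22917 + 87171)*(1/41417) = 110088*(1/41417) = 110088/41417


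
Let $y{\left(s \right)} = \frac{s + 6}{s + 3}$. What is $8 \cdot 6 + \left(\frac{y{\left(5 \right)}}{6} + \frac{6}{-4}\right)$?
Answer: $\frac{2243}{48} \approx 46.729$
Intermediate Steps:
$y{\left(s \right)} = \frac{6 + s}{3 + s}$
$8 \cdot 6 + \left(\frac{y{\left(5 \right)}}{6} + \frac{6}{-4}\right) = 8 \cdot 6 + \left(\frac{\frac{1}{3 + 5} \left(6 + 5\right)}{6} + \frac{6}{-4}\right) = 48 + \left(\frac{1}{8} \cdot 11 \cdot \frac{1}{6} + 6 \left(- \frac{1}{4}\right)\right) = 48 - \left(\frac{3}{2} - \frac{1}{8} \cdot 11 \cdot \frac{1}{6}\right) = 48 + \left(\frac{11}{8} \cdot \frac{1}{6} - \frac{3}{2}\right) = 48 + \left(\frac{11}{48} - \frac{3}{2}\right) = 48 - \frac{61}{48} = \frac{2243}{48}$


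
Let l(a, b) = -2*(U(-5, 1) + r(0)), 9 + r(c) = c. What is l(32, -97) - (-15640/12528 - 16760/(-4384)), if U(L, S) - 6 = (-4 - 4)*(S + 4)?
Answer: 35796509/429084 ≈ 83.425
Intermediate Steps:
r(c) = -9 + c
U(L, S) = -26 - 8*S (U(L, S) = 6 + (-4 - 4)*(S + 4) = 6 - 8*(4 + S) = 6 + (-32 - 8*S) = -26 - 8*S)
l(a, b) = 86 (l(a, b) = -2*((-26 - 8*1) + (-9 + 0)) = -2*((-26 - 8) - 9) = -2*(-34 - 9) = -2*(-43) = 86)
l(32, -97) - (-15640/12528 - 16760/(-4384)) = 86 - (-15640/12528 - 16760/(-4384)) = 86 - (-15640*1/12528 - 16760*(-1/4384)) = 86 - (-1955/1566 + 2095/548) = 86 - 1*1104715/429084 = 86 - 1104715/429084 = 35796509/429084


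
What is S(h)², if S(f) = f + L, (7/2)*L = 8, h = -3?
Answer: 25/49 ≈ 0.51020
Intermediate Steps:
L = 16/7 (L = (2/7)*8 = 16/7 ≈ 2.2857)
S(f) = 16/7 + f (S(f) = f + 16/7 = 16/7 + f)
S(h)² = (16/7 - 3)² = (-5/7)² = 25/49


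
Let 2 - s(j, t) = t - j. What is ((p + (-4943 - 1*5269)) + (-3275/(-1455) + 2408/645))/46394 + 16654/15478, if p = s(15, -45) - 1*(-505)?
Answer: 226781024869/261203903265 ≈ 0.86821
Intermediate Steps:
s(j, t) = 2 + j - t (s(j, t) = 2 - (t - j) = 2 + (j - t) = 2 + j - t)
p = 567 (p = (2 + 15 - 1*(-45)) - 1*(-505) = (2 + 15 + 45) + 505 = 62 + 505 = 567)
((p + (-4943 - 1*5269)) + (-3275/(-1455) + 2408/645))/46394 + 16654/15478 = ((567 + (-4943 - 1*5269)) + (-3275/(-1455) + 2408/645))/46394 + 16654/15478 = ((567 + (-4943 - 5269)) + (-3275*(-1/1455) + 2408*(1/645)))*(1/46394) + 16654*(1/15478) = ((567 - 10212) + (655/291 + 56/15))*(1/46394) + 8327/7739 = (-9645 + 8707/1455)*(1/46394) + 8327/7739 = -14024768/1455*1/46394 + 8327/7739 = -7012384/33751635 + 8327/7739 = 226781024869/261203903265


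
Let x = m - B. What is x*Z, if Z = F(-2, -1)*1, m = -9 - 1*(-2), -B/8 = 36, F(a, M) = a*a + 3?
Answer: 1967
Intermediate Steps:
F(a, M) = 3 + a² (F(a, M) = a² + 3 = 3 + a²)
B = -288 (B = -8*36 = -288)
m = -7 (m = -9 + 2 = -7)
x = 281 (x = -7 - 1*(-288) = -7 + 288 = 281)
Z = 7 (Z = (3 + (-2)²)*1 = (3 + 4)*1 = 7*1 = 7)
x*Z = 281*7 = 1967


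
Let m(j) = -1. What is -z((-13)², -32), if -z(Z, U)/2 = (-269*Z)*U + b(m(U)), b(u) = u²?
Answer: 2909506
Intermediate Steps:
z(Z, U) = -2 + 538*U*Z (z(Z, U) = -2*((-269*Z)*U + (-1)²) = -2*(-269*U*Z + 1) = -2*(1 - 269*U*Z) = -2 + 538*U*Z)
-z((-13)², -32) = -(-2 + 538*(-32)*(-13)²) = -(-2 + 538*(-32)*169) = -(-2 - 2909504) = -1*(-2909506) = 2909506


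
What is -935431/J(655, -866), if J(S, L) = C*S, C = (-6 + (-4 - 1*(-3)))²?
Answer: -133633/4585 ≈ -29.146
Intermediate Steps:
C = 49 (C = (-6 + (-4 + 3))² = (-6 - 1)² = (-7)² = 49)
J(S, L) = 49*S
-935431/J(655, -866) = -935431/(49*655) = -935431/32095 = -935431*1/32095 = -133633/4585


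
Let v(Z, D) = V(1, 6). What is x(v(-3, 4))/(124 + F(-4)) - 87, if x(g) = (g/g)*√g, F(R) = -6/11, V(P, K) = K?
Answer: -87 + 11*√6/1358 ≈ -86.980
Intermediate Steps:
F(R) = -6/11 (F(R) = -6*1/11 = -6/11)
v(Z, D) = 6
x(g) = √g (x(g) = 1*√g = √g)
x(v(-3, 4))/(124 + F(-4)) - 87 = √6/(124 - 6/11) - 87 = √6/(1358/11) - 87 = √6*(11/1358) - 87 = 11*√6/1358 - 87 = -87 + 11*√6/1358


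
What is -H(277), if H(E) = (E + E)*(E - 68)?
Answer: -115786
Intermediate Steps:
H(E) = 2*E*(-68 + E) (H(E) = (2*E)*(-68 + E) = 2*E*(-68 + E))
-H(277) = -2*277*(-68 + 277) = -2*277*209 = -1*115786 = -115786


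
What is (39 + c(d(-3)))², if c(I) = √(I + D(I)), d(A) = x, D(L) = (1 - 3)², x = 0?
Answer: 1681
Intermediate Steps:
D(L) = 4 (D(L) = (-2)² = 4)
d(A) = 0
c(I) = √(4 + I) (c(I) = √(I + 4) = √(4 + I))
(39 + c(d(-3)))² = (39 + √(4 + 0))² = (39 + √4)² = (39 + 2)² = 41² = 1681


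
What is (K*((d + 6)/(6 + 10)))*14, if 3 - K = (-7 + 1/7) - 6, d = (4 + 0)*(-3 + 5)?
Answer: 777/4 ≈ 194.25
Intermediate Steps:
d = 8 (d = 4*2 = 8)
K = 111/7 (K = 3 - ((-7 + 1/7) - 6) = 3 - ((-7 + ⅐) - 6) = 3 - (-48/7 - 6) = 3 - 1*(-90/7) = 3 + 90/7 = 111/7 ≈ 15.857)
(K*((d + 6)/(6 + 10)))*14 = (111*((8 + 6)/(6 + 10))/7)*14 = (111*(14/16)/7)*14 = (111*(14*(1/16))/7)*14 = ((111/7)*(7/8))*14 = (111/8)*14 = 777/4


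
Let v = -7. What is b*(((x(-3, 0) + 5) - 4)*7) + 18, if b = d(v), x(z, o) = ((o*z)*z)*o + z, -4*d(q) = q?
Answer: -13/2 ≈ -6.5000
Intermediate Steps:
d(q) = -q/4
x(z, o) = z + o²*z² (x(z, o) = (o*z²)*o + z = o²*z² + z = z + o²*z²)
b = 7/4 (b = -¼*(-7) = 7/4 ≈ 1.7500)
b*(((x(-3, 0) + 5) - 4)*7) + 18 = 7*(((-3*(1 - 3*0²) + 5) - 4)*7)/4 + 18 = 7*(((-3*(1 - 3*0) + 5) - 4)*7)/4 + 18 = 7*(((-3*(1 + 0) + 5) - 4)*7)/4 + 18 = 7*(((-3*1 + 5) - 4)*7)/4 + 18 = 7*(((-3 + 5) - 4)*7)/4 + 18 = 7*((2 - 4)*7)/4 + 18 = 7*(-2*7)/4 + 18 = (7/4)*(-14) + 18 = -49/2 + 18 = -13/2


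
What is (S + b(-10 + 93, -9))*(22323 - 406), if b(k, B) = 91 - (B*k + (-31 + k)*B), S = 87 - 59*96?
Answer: -93607507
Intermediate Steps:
S = -5577 (S = 87 - 5664 = -5577)
b(k, B) = 91 - B*k - B*(-31 + k) (b(k, B) = 91 - (B*k + B*(-31 + k)) = 91 + (-B*k - B*(-31 + k)) = 91 - B*k - B*(-31 + k))
(S + b(-10 + 93, -9))*(22323 - 406) = (-5577 + (91 + 31*(-9) - 2*(-9)*(-10 + 93)))*(22323 - 406) = (-5577 + (91 - 279 - 2*(-9)*83))*21917 = (-5577 + (91 - 279 + 1494))*21917 = (-5577 + 1306)*21917 = -4271*21917 = -93607507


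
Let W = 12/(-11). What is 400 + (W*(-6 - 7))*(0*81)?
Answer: 400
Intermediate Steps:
W = -12/11 (W = 12*(-1/11) = -12/11 ≈ -1.0909)
400 + (W*(-6 - 7))*(0*81) = 400 + (-12*(-6 - 7)/11)*(0*81) = 400 - 12/11*(-13)*0 = 400 + (156/11)*0 = 400 + 0 = 400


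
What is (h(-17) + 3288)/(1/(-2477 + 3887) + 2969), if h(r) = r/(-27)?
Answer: 41732710/37676619 ≈ 1.1077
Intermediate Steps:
h(r) = -r/27 (h(r) = r*(-1/27) = -r/27)
(h(-17) + 3288)/(1/(-2477 + 3887) + 2969) = (-1/27*(-17) + 3288)/(1/(-2477 + 3887) + 2969) = (17/27 + 3288)/(1/1410 + 2969) = 88793/(27*(1/1410 + 2969)) = 88793/(27*(4186291/1410)) = (88793/27)*(1410/4186291) = 41732710/37676619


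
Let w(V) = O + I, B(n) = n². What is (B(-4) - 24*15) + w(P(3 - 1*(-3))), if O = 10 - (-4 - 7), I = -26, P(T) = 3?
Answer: -349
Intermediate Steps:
O = 21 (O = 10 - 1*(-11) = 10 + 11 = 21)
w(V) = -5 (w(V) = 21 - 26 = -5)
(B(-4) - 24*15) + w(P(3 - 1*(-3))) = ((-4)² - 24*15) - 5 = (16 - 360) - 5 = -344 - 5 = -349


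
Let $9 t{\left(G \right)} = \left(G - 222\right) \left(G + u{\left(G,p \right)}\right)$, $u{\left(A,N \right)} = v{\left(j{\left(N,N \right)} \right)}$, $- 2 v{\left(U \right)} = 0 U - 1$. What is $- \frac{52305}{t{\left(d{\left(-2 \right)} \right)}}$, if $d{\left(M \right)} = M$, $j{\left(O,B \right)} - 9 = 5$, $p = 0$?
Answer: $- \frac{156915}{112} \approx -1401.0$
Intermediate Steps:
$j{\left(O,B \right)} = 14$ ($j{\left(O,B \right)} = 9 + 5 = 14$)
$v{\left(U \right)} = \frac{1}{2}$ ($v{\left(U \right)} = - \frac{0 U - 1}{2} = - \frac{0 - 1}{2} = \left(- \frac{1}{2}\right) \left(-1\right) = \frac{1}{2}$)
$u{\left(A,N \right)} = \frac{1}{2}$
$t{\left(G \right)} = \frac{\left(\frac{1}{2} + G\right) \left(-222 + G\right)}{9}$ ($t{\left(G \right)} = \frac{\left(G - 222\right) \left(G + \frac{1}{2}\right)}{9} = \frac{\left(-222 + G\right) \left(\frac{1}{2} + G\right)}{9} = \frac{\left(\frac{1}{2} + G\right) \left(-222 + G\right)}{9}$)
$- \frac{52305}{t{\left(d{\left(-2 \right)} \right)}} = - \frac{52305}{- \frac{37}{3} - - \frac{443}{9} + \frac{\left(-2\right)^{2}}{9}} = - \frac{52305}{- \frac{37}{3} + \frac{443}{9} + \frac{1}{9} \cdot 4} = - \frac{52305}{- \frac{37}{3} + \frac{443}{9} + \frac{4}{9}} = - \frac{52305}{\frac{112}{3}} = \left(-52305\right) \frac{3}{112} = - \frac{156915}{112}$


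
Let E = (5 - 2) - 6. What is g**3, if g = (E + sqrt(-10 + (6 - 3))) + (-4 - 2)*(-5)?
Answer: (27 + I*sqrt(7))**3 ≈ 19116.0 + 5767.7*I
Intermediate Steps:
E = -3 (E = 3 - 6 = -3)
g = 27 + I*sqrt(7) (g = (-3 + sqrt(-10 + (6 - 3))) + (-4 - 2)*(-5) = (-3 + sqrt(-10 + 3)) - 6*(-5) = (-3 + sqrt(-7)) + 30 = (-3 + I*sqrt(7)) + 30 = 27 + I*sqrt(7) ≈ 27.0 + 2.6458*I)
g**3 = (27 + I*sqrt(7))**3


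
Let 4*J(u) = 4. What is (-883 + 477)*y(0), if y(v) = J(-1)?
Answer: -406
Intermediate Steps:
J(u) = 1 (J(u) = (¼)*4 = 1)
y(v) = 1
(-883 + 477)*y(0) = (-883 + 477)*1 = -406*1 = -406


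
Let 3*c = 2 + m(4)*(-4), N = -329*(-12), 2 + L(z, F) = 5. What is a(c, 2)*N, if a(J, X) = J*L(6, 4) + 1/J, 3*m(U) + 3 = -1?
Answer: 336238/11 ≈ 30567.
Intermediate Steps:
L(z, F) = 3 (L(z, F) = -2 + 5 = 3)
N = 3948
m(U) = -4/3 (m(U) = -1 + (1/3)*(-1) = -1 - 1/3 = -4/3)
c = 22/9 (c = (2 - 4/3*(-4))/3 = (2 + 16/3)/3 = (1/3)*(22/3) = 22/9 ≈ 2.4444)
a(J, X) = 1/J + 3*J (a(J, X) = J*3 + 1/J = 3*J + 1/J = 1/J + 3*J)
a(c, 2)*N = (1/(22/9) + 3*(22/9))*3948 = (9/22 + 22/3)*3948 = (511/66)*3948 = 336238/11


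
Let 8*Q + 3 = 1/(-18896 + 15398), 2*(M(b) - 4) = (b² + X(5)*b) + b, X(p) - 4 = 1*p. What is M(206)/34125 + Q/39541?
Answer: 8207273764271/12586612038000 ≈ 0.65206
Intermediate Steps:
X(p) = 4 + p (X(p) = 4 + 1*p = 4 + p)
M(b) = 4 + b²/2 + 5*b (M(b) = 4 + ((b² + (4 + 5)*b) + b)/2 = 4 + ((b² + 9*b) + b)/2 = 4 + (b² + 10*b)/2 = 4 + (b²/2 + 5*b) = 4 + b²/2 + 5*b)
Q = -10495/27984 (Q = -3/8 + 1/(8*(-18896 + 15398)) = -3/8 + (⅛)/(-3498) = -3/8 + (⅛)*(-1/3498) = -3/8 - 1/27984 = -10495/27984 ≈ -0.37504)
M(206)/34125 + Q/39541 = (4 + (½)*206² + 5*206)/34125 - 10495/27984/39541 = (4 + (½)*42436 + 1030)*(1/34125) - 10495/27984*1/39541 = (4 + 21218 + 1030)*(1/34125) - 10495/1106515344 = 22252*(1/34125) - 10495/1106515344 = 22252/34125 - 10495/1106515344 = 8207273764271/12586612038000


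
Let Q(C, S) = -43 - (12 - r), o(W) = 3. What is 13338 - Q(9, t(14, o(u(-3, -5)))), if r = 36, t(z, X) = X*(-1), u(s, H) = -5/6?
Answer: 13357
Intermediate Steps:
u(s, H) = -⅚ (u(s, H) = -5*⅙ = -⅚)
t(z, X) = -X
Q(C, S) = -19 (Q(C, S) = -43 - (12 - 1*36) = -43 - (12 - 36) = -43 - 1*(-24) = -43 + 24 = -19)
13338 - Q(9, t(14, o(u(-3, -5)))) = 13338 - 1*(-19) = 13338 + 19 = 13357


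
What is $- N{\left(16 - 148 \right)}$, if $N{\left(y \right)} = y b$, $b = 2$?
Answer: $264$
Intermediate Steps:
$N{\left(y \right)} = 2 y$ ($N{\left(y \right)} = y 2 = 2 y$)
$- N{\left(16 - 148 \right)} = - 2 \left(16 - 148\right) = - 2 \left(-132\right) = \left(-1\right) \left(-264\right) = 264$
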